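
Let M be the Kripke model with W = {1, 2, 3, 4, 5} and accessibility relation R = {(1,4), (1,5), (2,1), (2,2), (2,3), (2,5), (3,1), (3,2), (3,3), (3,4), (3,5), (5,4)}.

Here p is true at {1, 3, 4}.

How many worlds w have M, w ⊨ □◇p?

1: successors {4, 5}; ◇p there: 4:F, 5:T. ✗
2: successors {1, 2, 3, 5}; ◇p there: 1:T, 2:T, 3:T, 5:T. ✓
3: successors {1, 2, 3, 4, 5}; ◇p there: 1:T, 2:T, 3:T, 4:F, 5:T. ✗
4: no successors, so □◇p holds vacuously. ✓
5: successors {4}; ◇p there: 4:F. ✗
Satisfying worlds: {2, 4}.

2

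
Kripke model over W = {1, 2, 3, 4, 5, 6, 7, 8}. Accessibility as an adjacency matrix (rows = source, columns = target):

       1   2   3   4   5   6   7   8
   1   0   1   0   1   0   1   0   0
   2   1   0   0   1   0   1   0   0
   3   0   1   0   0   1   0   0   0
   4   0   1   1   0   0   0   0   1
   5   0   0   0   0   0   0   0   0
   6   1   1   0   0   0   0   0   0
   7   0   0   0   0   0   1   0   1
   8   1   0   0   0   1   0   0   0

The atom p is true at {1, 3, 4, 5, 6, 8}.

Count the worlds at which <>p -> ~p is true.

1: <>p is T, ~p is F. ✗
2: <>p is T, ~p is T. ✓
3: <>p is T, ~p is F. ✗
4: <>p is T, ~p is F. ✗
5: <>p is F, ~p is F. ✓
6: <>p is T, ~p is F. ✗
7: <>p is T, ~p is T. ✓
8: <>p is T, ~p is F. ✗
Satisfying worlds: {2, 5, 7}.

3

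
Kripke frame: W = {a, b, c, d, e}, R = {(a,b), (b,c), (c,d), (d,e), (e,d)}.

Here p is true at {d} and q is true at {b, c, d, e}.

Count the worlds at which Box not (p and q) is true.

a: successors {b}; not (p and q) there: b:T. ✓
b: successors {c}; not (p and q) there: c:T. ✓
c: successors {d}; not (p and q) there: d:F. ✗
d: successors {e}; not (p and q) there: e:T. ✓
e: successors {d}; not (p and q) there: d:F. ✗
Satisfying worlds: {a, b, d}.

3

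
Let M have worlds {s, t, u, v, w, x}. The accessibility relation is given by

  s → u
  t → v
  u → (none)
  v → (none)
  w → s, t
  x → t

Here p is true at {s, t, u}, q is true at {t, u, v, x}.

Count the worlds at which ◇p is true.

s: successors {u}; p there: u:T. ✓
t: successors {v}; p there: v:F. ✗
u: no successors, so ◇p fails. ✗
v: no successors, so ◇p fails. ✗
w: successors {s, t}; p there: s:T, t:T. ✓
x: successors {t}; p there: t:T. ✓
Satisfying worlds: {s, w, x}.

3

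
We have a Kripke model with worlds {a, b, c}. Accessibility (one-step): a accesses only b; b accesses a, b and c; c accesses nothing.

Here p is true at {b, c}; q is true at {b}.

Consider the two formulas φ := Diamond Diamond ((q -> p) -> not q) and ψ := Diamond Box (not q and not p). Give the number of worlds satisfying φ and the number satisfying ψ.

2 and 1

For Diamond Diamond ((q -> p) -> not q):
a: successors {b}; Diamond ((q -> p) -> not q) there: b:T. ✓
b: successors {a, b, c}; Diamond ((q -> p) -> not q) there: a:F, b:T, c:F. ✓
c: no successors, so Diamond Diamond ((q -> p) -> not q) fails. ✗
— 2 worlds.
For Diamond Box (not q and not p):
a: successors {b}; Box (not q and not p) there: b:F. ✗
b: successors {a, b, c}; Box (not q and not p) there: a:F, b:F, c:T. ✓
c: no successors, so Diamond Box (not q and not p) fails. ✗
— 1 world.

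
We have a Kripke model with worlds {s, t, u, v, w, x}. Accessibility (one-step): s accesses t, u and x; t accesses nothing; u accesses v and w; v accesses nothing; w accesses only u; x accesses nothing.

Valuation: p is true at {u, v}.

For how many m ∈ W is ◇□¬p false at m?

4

s: successors {t, u, x}; □¬p there: t:T, u:F, x:T. ✓
t: no successors, so ◇□¬p fails. ✗
u: successors {v, w}; □¬p there: v:T, w:F. ✓
v: no successors, so ◇□¬p fails. ✗
w: successors {u}; □¬p there: u:F. ✗
x: no successors, so ◇□¬p fails. ✗
Satisfying worlds: {s, u}.
So ◇□¬p fails at the other 4 worlds.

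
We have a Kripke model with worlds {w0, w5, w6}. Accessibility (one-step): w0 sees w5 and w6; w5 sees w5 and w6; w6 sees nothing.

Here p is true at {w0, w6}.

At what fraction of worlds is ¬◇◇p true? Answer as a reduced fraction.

w0: ◇◇p is T. ✗
w5: ◇◇p is T. ✗
w6: ◇◇p is F. ✓
That's 1 of 3 worlds, so 1/3.

1/3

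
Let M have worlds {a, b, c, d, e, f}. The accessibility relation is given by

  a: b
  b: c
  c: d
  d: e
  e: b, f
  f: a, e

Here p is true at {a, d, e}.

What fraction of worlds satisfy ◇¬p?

a: successors {b}; ¬p there: b:T. ✓
b: successors {c}; ¬p there: c:T. ✓
c: successors {d}; ¬p there: d:F. ✗
d: successors {e}; ¬p there: e:F. ✗
e: successors {b, f}; ¬p there: b:T, f:T. ✓
f: successors {a, e}; ¬p there: a:F, e:F. ✗
That's 3 of 6 worlds, so 3/6 = 1/2.

1/2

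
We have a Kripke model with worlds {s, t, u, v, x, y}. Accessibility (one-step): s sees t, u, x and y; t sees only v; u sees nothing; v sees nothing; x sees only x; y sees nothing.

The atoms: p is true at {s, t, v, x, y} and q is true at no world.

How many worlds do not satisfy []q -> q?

s: []q is F, q is F. ✓
t: []q is F, q is F. ✓
u: []q is T, q is F. ✗
v: []q is T, q is F. ✗
x: []q is F, q is F. ✓
y: []q is T, q is F. ✗
Satisfying worlds: {s, t, x}.
So []q -> q fails at the other 3 worlds.

3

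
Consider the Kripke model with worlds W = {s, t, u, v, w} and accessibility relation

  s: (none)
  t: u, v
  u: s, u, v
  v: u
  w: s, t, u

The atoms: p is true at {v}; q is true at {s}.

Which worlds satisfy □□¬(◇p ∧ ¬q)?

s: no successors, so □□¬(◇p ∧ ¬q) holds vacuously. ✓
t: successors {u, v}; □¬(◇p ∧ ¬q) there: u:F, v:F. ✗
u: successors {s, u, v}; □¬(◇p ∧ ¬q) there: s:T, u:F, v:F. ✗
v: successors {u}; □¬(◇p ∧ ¬q) there: u:F. ✗
w: successors {s, t, u}; □¬(◇p ∧ ¬q) there: s:T, t:F, u:F. ✗

{s}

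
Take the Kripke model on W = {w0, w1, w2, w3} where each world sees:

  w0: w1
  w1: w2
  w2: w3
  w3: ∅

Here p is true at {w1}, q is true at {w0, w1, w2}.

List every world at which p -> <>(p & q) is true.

w0: p is F, <>(p & q) is T. ✓
w1: p is T, <>(p & q) is F. ✗
w2: p is F, <>(p & q) is F. ✓
w3: p is F, <>(p & q) is F. ✓

{w0, w2, w3}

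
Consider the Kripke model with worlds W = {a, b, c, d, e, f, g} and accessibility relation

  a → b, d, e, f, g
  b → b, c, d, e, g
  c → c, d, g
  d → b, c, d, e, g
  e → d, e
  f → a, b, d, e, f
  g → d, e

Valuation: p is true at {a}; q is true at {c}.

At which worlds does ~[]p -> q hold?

{c}

a: ~[]p is T, q is F. ✗
b: ~[]p is T, q is F. ✗
c: ~[]p is T, q is T. ✓
d: ~[]p is T, q is F. ✗
e: ~[]p is T, q is F. ✗
f: ~[]p is T, q is F. ✗
g: ~[]p is T, q is F. ✗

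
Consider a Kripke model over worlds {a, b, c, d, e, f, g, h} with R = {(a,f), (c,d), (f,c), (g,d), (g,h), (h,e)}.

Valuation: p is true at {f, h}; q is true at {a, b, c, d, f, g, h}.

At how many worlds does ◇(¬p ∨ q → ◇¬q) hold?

1

a: successors {f}; ¬p ∨ q → ◇¬q there: f:F. ✗
b: no successors, so ◇(¬p ∨ q → ◇¬q) fails. ✗
c: successors {d}; ¬p ∨ q → ◇¬q there: d:F. ✗
d: no successors, so ◇(¬p ∨ q → ◇¬q) fails. ✗
e: no successors, so ◇(¬p ∨ q → ◇¬q) fails. ✗
f: successors {c}; ¬p ∨ q → ◇¬q there: c:F. ✗
g: successors {d, h}; ¬p ∨ q → ◇¬q there: d:F, h:T. ✓
h: successors {e}; ¬p ∨ q → ◇¬q there: e:F. ✗
Satisfying worlds: {g}.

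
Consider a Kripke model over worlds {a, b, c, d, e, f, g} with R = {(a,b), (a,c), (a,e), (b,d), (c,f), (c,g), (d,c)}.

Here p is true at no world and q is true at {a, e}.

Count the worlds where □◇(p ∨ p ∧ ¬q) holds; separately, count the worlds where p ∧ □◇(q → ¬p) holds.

For □◇(p ∨ p ∧ ¬q):
a: successors {b, c, e}; ◇(p ∨ p ∧ ¬q) there: b:F, c:F, e:F. ✗
b: successors {d}; ◇(p ∨ p ∧ ¬q) there: d:F. ✗
c: successors {f, g}; ◇(p ∨ p ∧ ¬q) there: f:F, g:F. ✗
d: successors {c}; ◇(p ∨ p ∧ ¬q) there: c:F. ✗
e: no successors, so □◇(p ∨ p ∧ ¬q) holds vacuously. ✓
f: no successors, so □◇(p ∨ p ∧ ¬q) holds vacuously. ✓
g: no successors, so □◇(p ∨ p ∧ ¬q) holds vacuously. ✓
— 3 worlds.
For p ∧ □◇(q → ¬p):
a: p is F, □◇(q → ¬p) is F. ✗
b: p is F, □◇(q → ¬p) is T. ✗
c: p is F, □◇(q → ¬p) is F. ✗
d: p is F, □◇(q → ¬p) is T. ✗
e: p is F, □◇(q → ¬p) is T. ✗
f: p is F, □◇(q → ¬p) is T. ✗
g: p is F, □◇(q → ¬p) is T. ✗
— 0 worlds.

3 and 0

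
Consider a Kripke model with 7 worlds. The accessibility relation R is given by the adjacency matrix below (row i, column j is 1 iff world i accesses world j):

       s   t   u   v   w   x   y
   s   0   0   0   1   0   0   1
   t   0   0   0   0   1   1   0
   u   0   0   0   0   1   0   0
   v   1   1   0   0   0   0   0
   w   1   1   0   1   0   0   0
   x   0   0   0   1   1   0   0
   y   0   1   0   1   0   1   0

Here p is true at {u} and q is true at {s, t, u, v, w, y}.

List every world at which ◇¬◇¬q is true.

{s, t, u, v, w, x, y}

s: successors {v, y}; ¬◇¬q there: v:T, y:F. ✓
t: successors {w, x}; ¬◇¬q there: w:T, x:T. ✓
u: successors {w}; ¬◇¬q there: w:T. ✓
v: successors {s, t}; ¬◇¬q there: s:T, t:F. ✓
w: successors {s, t, v}; ¬◇¬q there: s:T, t:F, v:T. ✓
x: successors {v, w}; ¬◇¬q there: v:T, w:T. ✓
y: successors {t, v, x}; ¬◇¬q there: t:F, v:T, x:T. ✓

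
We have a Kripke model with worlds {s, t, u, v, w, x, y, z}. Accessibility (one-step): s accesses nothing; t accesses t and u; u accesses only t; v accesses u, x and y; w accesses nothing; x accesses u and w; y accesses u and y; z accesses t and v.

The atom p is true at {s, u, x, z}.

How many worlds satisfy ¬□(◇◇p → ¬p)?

4

s: □(◇◇p → ¬p) is T. ✗
t: □(◇◇p → ¬p) is F. ✓
u: □(◇◇p → ¬p) is T. ✗
v: □(◇◇p → ¬p) is F. ✓
w: □(◇◇p → ¬p) is T. ✗
x: □(◇◇p → ¬p) is F. ✓
y: □(◇◇p → ¬p) is F. ✓
z: □(◇◇p → ¬p) is T. ✗
Satisfying worlds: {t, v, x, y}.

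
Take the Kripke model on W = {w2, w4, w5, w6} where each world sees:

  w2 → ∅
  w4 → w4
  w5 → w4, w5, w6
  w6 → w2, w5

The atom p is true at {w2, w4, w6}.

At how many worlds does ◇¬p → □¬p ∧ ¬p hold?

2

w2: ◇¬p is F, □¬p ∧ ¬p is F. ✓
w4: ◇¬p is F, □¬p ∧ ¬p is F. ✓
w5: ◇¬p is T, □¬p ∧ ¬p is F. ✗
w6: ◇¬p is T, □¬p ∧ ¬p is F. ✗
Satisfying worlds: {w2, w4}.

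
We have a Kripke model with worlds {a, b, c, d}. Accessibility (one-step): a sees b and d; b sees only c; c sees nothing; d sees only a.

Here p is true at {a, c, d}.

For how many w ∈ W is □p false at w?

1

a: successors {b, d}; p there: b:F, d:T. ✗
b: successors {c}; p there: c:T. ✓
c: no successors, so □p holds vacuously. ✓
d: successors {a}; p there: a:T. ✓
Satisfying worlds: {b, c, d}.
So □p fails at the other 1 world.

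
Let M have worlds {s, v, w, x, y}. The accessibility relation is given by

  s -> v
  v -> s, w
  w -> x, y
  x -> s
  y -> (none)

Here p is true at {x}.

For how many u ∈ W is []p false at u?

s: successors {v}; p there: v:F. ✗
v: successors {s, w}; p there: s:F, w:F. ✗
w: successors {x, y}; p there: x:T, y:F. ✗
x: successors {s}; p there: s:F. ✗
y: no successors, so []p holds vacuously. ✓
Satisfying worlds: {y}.
So []p fails at the other 4 worlds.

4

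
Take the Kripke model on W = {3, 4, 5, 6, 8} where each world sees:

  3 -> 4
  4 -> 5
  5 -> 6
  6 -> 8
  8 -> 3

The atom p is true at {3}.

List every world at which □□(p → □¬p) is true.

3: successors {4}; □(p → □¬p) there: 4:T. ✓
4: successors {5}; □(p → □¬p) there: 5:T. ✓
5: successors {6}; □(p → □¬p) there: 6:T. ✓
6: successors {8}; □(p → □¬p) there: 8:T. ✓
8: successors {3}; □(p → □¬p) there: 3:T. ✓

{3, 4, 5, 6, 8}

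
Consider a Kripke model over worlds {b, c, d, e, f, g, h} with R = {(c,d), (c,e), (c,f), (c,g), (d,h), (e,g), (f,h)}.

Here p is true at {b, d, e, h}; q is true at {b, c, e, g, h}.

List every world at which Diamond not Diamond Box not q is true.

{c, d, e, f}

b: no successors, so Diamond not Diamond Box not q fails. ✗
c: successors {d, e, f, g}; not Diamond Box not q there: d:F, e:F, f:F, g:T. ✓
d: successors {h}; not Diamond Box not q there: h:T. ✓
e: successors {g}; not Diamond Box not q there: g:T. ✓
f: successors {h}; not Diamond Box not q there: h:T. ✓
g: no successors, so Diamond not Diamond Box not q fails. ✗
h: no successors, so Diamond not Diamond Box not q fails. ✗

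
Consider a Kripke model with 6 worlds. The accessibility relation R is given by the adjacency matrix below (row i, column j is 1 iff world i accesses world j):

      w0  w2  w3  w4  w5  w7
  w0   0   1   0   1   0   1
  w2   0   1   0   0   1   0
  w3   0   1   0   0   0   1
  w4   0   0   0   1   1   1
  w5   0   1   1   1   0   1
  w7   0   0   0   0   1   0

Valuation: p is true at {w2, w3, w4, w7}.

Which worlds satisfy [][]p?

w0: successors {w2, w4, w7}; []p there: w2:F, w4:F, w7:F. ✗
w2: successors {w2, w5}; []p there: w2:F, w5:T. ✗
w3: successors {w2, w7}; []p there: w2:F, w7:F. ✗
w4: successors {w4, w5, w7}; []p there: w4:F, w5:T, w7:F. ✗
w5: successors {w2, w3, w4, w7}; []p there: w2:F, w3:T, w4:F, w7:F. ✗
w7: successors {w5}; []p there: w5:T. ✓

{w7}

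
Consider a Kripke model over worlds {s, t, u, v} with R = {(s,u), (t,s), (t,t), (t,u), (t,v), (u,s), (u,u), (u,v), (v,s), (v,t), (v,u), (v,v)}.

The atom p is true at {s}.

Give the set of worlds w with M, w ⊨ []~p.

{s}

s: successors {u}; ~p there: u:T. ✓
t: successors {s, t, u, v}; ~p there: s:F, t:T, u:T, v:T. ✗
u: successors {s, u, v}; ~p there: s:F, u:T, v:T. ✗
v: successors {s, t, u, v}; ~p there: s:F, t:T, u:T, v:T. ✗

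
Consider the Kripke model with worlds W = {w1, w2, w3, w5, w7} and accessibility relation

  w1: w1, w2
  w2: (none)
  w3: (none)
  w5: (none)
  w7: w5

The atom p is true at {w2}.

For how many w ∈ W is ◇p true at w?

w1: successors {w1, w2}; p there: w1:F, w2:T. ✓
w2: no successors, so ◇p fails. ✗
w3: no successors, so ◇p fails. ✗
w5: no successors, so ◇p fails. ✗
w7: successors {w5}; p there: w5:F. ✗
Satisfying worlds: {w1}.

1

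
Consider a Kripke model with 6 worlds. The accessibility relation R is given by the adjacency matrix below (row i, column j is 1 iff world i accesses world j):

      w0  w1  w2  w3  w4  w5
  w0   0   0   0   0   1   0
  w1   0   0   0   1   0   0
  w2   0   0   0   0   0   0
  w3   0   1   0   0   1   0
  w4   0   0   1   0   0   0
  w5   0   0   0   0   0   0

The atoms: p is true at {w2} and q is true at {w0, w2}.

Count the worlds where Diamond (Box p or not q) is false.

w0: successors {w4}; Box p or not q there: w4:T. ✓
w1: successors {w3}; Box p or not q there: w3:T. ✓
w2: no successors, so Diamond (Box p or not q) fails. ✗
w3: successors {w1, w4}; Box p or not q there: w1:T, w4:T. ✓
w4: successors {w2}; Box p or not q there: w2:T. ✓
w5: no successors, so Diamond (Box p or not q) fails. ✗
Satisfying worlds: {w0, w1, w3, w4}.
So Diamond (Box p or not q) fails at the other 2 worlds.

2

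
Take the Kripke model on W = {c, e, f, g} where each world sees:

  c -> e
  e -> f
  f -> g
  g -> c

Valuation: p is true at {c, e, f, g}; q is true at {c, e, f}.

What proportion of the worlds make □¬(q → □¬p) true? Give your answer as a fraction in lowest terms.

c: successors {e}; ¬(q → □¬p) there: e:T. ✓
e: successors {f}; ¬(q → □¬p) there: f:T. ✓
f: successors {g}; ¬(q → □¬p) there: g:F. ✗
g: successors {c}; ¬(q → □¬p) there: c:T. ✓
That's 3 of 4 worlds, so 3/4.

3/4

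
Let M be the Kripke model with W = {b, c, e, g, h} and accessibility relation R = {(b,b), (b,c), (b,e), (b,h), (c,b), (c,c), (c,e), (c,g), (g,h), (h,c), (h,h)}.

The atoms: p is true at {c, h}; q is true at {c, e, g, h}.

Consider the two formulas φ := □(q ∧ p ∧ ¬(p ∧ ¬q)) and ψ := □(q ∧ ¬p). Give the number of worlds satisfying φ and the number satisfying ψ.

For □(q ∧ p ∧ ¬(p ∧ ¬q)):
b: successors {b, c, e, h}; q ∧ p ∧ ¬(p ∧ ¬q) there: b:F, c:T, e:F, h:T. ✗
c: successors {b, c, e, g}; q ∧ p ∧ ¬(p ∧ ¬q) there: b:F, c:T, e:F, g:F. ✗
e: no successors, so □(q ∧ p ∧ ¬(p ∧ ¬q)) holds vacuously. ✓
g: successors {h}; q ∧ p ∧ ¬(p ∧ ¬q) there: h:T. ✓
h: successors {c, h}; q ∧ p ∧ ¬(p ∧ ¬q) there: c:T, h:T. ✓
— 3 worlds.
For □(q ∧ ¬p):
b: successors {b, c, e, h}; q ∧ ¬p there: b:F, c:F, e:T, h:F. ✗
c: successors {b, c, e, g}; q ∧ ¬p there: b:F, c:F, e:T, g:T. ✗
e: no successors, so □(q ∧ ¬p) holds vacuously. ✓
g: successors {h}; q ∧ ¬p there: h:F. ✗
h: successors {c, h}; q ∧ ¬p there: c:F, h:F. ✗
— 1 world.

3 and 1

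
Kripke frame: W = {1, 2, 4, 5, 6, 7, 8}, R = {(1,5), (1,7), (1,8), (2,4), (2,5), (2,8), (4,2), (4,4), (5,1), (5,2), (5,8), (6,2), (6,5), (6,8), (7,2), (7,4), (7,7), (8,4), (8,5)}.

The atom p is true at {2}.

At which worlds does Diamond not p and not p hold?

{1, 4, 5, 6, 7, 8}

1: Diamond not p is T, not p is T. ✓
2: Diamond not p is T, not p is F. ✗
4: Diamond not p is T, not p is T. ✓
5: Diamond not p is T, not p is T. ✓
6: Diamond not p is T, not p is T. ✓
7: Diamond not p is T, not p is T. ✓
8: Diamond not p is T, not p is T. ✓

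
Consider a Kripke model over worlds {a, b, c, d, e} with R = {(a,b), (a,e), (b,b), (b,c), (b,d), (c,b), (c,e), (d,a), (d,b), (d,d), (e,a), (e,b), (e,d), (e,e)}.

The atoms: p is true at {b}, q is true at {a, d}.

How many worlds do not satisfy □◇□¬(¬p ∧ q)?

a: successors {b, e}; ◇□¬(¬p ∧ q) there: b:T, e:T. ✓
b: successors {b, c, d}; ◇□¬(¬p ∧ q) there: b:T, c:F, d:T. ✗
c: successors {b, e}; ◇□¬(¬p ∧ q) there: b:T, e:T. ✓
d: successors {a, b, d}; ◇□¬(¬p ∧ q) there: a:F, b:T, d:T. ✗
e: successors {a, b, d, e}; ◇□¬(¬p ∧ q) there: a:F, b:T, d:T, e:T. ✗
Satisfying worlds: {a, c}.
So □◇□¬(¬p ∧ q) fails at the other 3 worlds.

3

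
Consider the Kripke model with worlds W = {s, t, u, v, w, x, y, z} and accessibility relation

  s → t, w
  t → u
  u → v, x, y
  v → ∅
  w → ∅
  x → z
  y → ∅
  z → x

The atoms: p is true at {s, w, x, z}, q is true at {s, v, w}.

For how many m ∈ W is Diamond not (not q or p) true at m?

1

s: successors {t, w}; not (not q or p) there: t:F, w:F. ✗
t: successors {u}; not (not q or p) there: u:F. ✗
u: successors {v, x, y}; not (not q or p) there: v:T, x:F, y:F. ✓
v: no successors, so Diamond not (not q or p) fails. ✗
w: no successors, so Diamond not (not q or p) fails. ✗
x: successors {z}; not (not q or p) there: z:F. ✗
y: no successors, so Diamond not (not q or p) fails. ✗
z: successors {x}; not (not q or p) there: x:F. ✗
Satisfying worlds: {u}.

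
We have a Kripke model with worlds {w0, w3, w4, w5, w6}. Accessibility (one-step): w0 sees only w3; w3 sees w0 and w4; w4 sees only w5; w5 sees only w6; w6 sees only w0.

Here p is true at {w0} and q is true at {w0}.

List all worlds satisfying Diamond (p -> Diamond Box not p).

{w0, w3, w4, w5}

w0: successors {w3}; p -> Diamond Box not p there: w3:T. ✓
w3: successors {w0, w4}; p -> Diamond Box not p there: w0:F, w4:T. ✓
w4: successors {w5}; p -> Diamond Box not p there: w5:T. ✓
w5: successors {w6}; p -> Diamond Box not p there: w6:T. ✓
w6: successors {w0}; p -> Diamond Box not p there: w0:F. ✗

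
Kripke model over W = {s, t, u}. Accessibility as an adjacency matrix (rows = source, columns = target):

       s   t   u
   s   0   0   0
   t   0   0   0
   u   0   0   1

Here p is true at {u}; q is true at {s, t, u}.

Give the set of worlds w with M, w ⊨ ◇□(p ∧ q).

s: no successors, so ◇□(p ∧ q) fails. ✗
t: no successors, so ◇□(p ∧ q) fails. ✗
u: successors {u}; □(p ∧ q) there: u:T. ✓

{u}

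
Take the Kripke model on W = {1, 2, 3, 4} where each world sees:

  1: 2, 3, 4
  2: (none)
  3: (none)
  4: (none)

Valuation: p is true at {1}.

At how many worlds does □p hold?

1: successors {2, 3, 4}; p there: 2:F, 3:F, 4:F. ✗
2: no successors, so □p holds vacuously. ✓
3: no successors, so □p holds vacuously. ✓
4: no successors, so □p holds vacuously. ✓
Satisfying worlds: {2, 3, 4}.

3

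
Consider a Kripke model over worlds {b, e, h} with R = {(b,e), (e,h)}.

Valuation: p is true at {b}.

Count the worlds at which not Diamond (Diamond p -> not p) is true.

1

b: Diamond (Diamond p -> not p) is T. ✗
e: Diamond (Diamond p -> not p) is T. ✗
h: Diamond (Diamond p -> not p) is F. ✓
Satisfying worlds: {h}.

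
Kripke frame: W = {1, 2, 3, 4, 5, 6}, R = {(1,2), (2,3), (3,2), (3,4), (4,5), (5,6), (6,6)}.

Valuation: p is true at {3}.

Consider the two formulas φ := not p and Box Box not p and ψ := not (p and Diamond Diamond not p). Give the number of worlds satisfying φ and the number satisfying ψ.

For not p and Box Box not p:
1: not p is T, Box Box not p is F. ✗
2: not p is T, Box Box not p is T. ✓
3: not p is F, Box Box not p is F. ✗
4: not p is T, Box Box not p is T. ✓
5: not p is T, Box Box not p is T. ✓
6: not p is T, Box Box not p is T. ✓
— 4 worlds.
For not (p and Diamond Diamond not p):
1: p and Diamond Diamond not p is F. ✓
2: p and Diamond Diamond not p is F. ✓
3: p and Diamond Diamond not p is T. ✗
4: p and Diamond Diamond not p is F. ✓
5: p and Diamond Diamond not p is F. ✓
6: p and Diamond Diamond not p is F. ✓
— 5 worlds.

4 and 5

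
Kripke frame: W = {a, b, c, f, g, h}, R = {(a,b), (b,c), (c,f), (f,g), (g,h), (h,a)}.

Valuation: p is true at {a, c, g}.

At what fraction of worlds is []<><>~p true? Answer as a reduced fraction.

1/2

a: successors {b}; <><>~p there: b:T. ✓
b: successors {c}; <><>~p there: c:F. ✗
c: successors {f}; <><>~p there: f:T. ✓
f: successors {g}; <><>~p there: g:F. ✗
g: successors {h}; <><>~p there: h:T. ✓
h: successors {a}; <><>~p there: a:F. ✗
That's 3 of 6 worlds, so 3/6 = 1/2.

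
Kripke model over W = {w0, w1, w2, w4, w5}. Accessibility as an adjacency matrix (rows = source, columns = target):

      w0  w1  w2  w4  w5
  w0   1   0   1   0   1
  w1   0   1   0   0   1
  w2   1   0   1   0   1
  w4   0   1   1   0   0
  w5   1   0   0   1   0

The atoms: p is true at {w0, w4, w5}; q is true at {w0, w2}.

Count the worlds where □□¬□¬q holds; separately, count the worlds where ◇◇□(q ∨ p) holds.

For □□¬□¬q:
w0: successors {w0, w2, w5}; □¬□¬q there: w0:T, w2:T, w5:T. ✓
w1: successors {w1, w5}; □¬□¬q there: w1:F, w5:T. ✗
w2: successors {w0, w2, w5}; □¬□¬q there: w0:T, w2:T, w5:T. ✓
w4: successors {w1, w2}; □¬□¬q there: w1:F, w2:T. ✗
w5: successors {w0, w4}; □¬□¬q there: w0:T, w4:F. ✗
— 2 worlds.
For ◇◇□(q ∨ p):
w0: successors {w0, w2, w5}; ◇□(q ∨ p) there: w0:T, w2:T, w5:T. ✓
w1: successors {w1, w5}; ◇□(q ∨ p) there: w1:T, w5:T. ✓
w2: successors {w0, w2, w5}; ◇□(q ∨ p) there: w0:T, w2:T, w5:T. ✓
w4: successors {w1, w2}; ◇□(q ∨ p) there: w1:T, w2:T. ✓
w5: successors {w0, w4}; ◇□(q ∨ p) there: w0:T, w4:T. ✓
— 5 worlds.

2 and 5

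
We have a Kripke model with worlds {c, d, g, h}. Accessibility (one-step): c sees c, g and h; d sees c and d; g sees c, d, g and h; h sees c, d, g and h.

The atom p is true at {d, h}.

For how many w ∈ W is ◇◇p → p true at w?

c: ◇◇p is T, p is F. ✗
d: ◇◇p is T, p is T. ✓
g: ◇◇p is T, p is F. ✗
h: ◇◇p is T, p is T. ✓
Satisfying worlds: {d, h}.

2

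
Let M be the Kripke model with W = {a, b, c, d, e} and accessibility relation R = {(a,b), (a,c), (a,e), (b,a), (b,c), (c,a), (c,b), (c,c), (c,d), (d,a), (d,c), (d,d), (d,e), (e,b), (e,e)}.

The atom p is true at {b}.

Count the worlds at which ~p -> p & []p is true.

1

a: ~p is T, p & []p is F. ✗
b: ~p is F, p & []p is F. ✓
c: ~p is T, p & []p is F. ✗
d: ~p is T, p & []p is F. ✗
e: ~p is T, p & []p is F. ✗
Satisfying worlds: {b}.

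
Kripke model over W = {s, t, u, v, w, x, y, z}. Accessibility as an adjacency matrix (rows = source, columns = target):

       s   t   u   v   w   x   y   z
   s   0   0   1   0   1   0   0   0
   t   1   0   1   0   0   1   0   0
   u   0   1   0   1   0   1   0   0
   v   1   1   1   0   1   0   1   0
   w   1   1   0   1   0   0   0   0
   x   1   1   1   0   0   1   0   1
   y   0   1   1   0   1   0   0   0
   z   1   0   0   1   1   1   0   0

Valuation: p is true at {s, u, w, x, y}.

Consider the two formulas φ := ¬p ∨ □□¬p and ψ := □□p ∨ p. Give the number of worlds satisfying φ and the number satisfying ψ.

3 and 5

For ¬p ∨ □□¬p:
s: ¬p is F, □□¬p is F. ✗
t: ¬p is T, □□¬p is F. ✓
u: ¬p is F, □□¬p is F. ✗
v: ¬p is T, □□¬p is F. ✓
w: ¬p is F, □□¬p is F. ✗
x: ¬p is F, □□¬p is F. ✗
y: ¬p is F, □□¬p is F. ✗
z: ¬p is T, □□¬p is F. ✓
— 3 worlds.
For □□p ∨ p:
s: □□p is F, p is T. ✓
t: □□p is F, p is F. ✗
u: □□p is F, p is T. ✓
v: □□p is F, p is F. ✗
w: □□p is F, p is T. ✓
x: □□p is F, p is T. ✓
y: □□p is F, p is T. ✓
z: □□p is F, p is F. ✗
— 5 worlds.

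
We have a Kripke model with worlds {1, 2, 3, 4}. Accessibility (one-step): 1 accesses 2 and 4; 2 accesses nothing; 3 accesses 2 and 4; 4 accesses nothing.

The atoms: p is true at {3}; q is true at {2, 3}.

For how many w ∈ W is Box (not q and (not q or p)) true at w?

2

1: successors {2, 4}; not q and (not q or p) there: 2:F, 4:T. ✗
2: no successors, so Box (not q and (not q or p)) holds vacuously. ✓
3: successors {2, 4}; not q and (not q or p) there: 2:F, 4:T. ✗
4: no successors, so Box (not q and (not q or p)) holds vacuously. ✓
Satisfying worlds: {2, 4}.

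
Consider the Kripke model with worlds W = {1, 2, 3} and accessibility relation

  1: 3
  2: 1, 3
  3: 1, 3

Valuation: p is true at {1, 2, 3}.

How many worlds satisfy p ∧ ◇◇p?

1: p is T, ◇◇p is T. ✓
2: p is T, ◇◇p is T. ✓
3: p is T, ◇◇p is T. ✓
Satisfying worlds: {1, 2, 3}.

3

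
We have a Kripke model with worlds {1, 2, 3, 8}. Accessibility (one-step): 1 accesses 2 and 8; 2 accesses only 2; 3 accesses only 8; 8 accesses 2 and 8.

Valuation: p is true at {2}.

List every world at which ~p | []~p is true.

{1, 3, 8}

1: ~p is T, []~p is F. ✓
2: ~p is F, []~p is F. ✗
3: ~p is T, []~p is T. ✓
8: ~p is T, []~p is F. ✓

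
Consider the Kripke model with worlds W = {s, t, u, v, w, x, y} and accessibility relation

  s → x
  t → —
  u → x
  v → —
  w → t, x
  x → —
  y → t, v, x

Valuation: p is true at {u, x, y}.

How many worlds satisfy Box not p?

s: successors {x}; not p there: x:F. ✗
t: no successors, so Box not p holds vacuously. ✓
u: successors {x}; not p there: x:F. ✗
v: no successors, so Box not p holds vacuously. ✓
w: successors {t, x}; not p there: t:T, x:F. ✗
x: no successors, so Box not p holds vacuously. ✓
y: successors {t, v, x}; not p there: t:T, v:T, x:F. ✗
Satisfying worlds: {t, v, x}.

3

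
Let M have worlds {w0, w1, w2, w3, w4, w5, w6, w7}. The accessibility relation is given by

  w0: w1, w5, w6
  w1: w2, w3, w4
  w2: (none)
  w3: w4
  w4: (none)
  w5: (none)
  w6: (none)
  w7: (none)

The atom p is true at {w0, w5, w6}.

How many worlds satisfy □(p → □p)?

8

w0: successors {w1, w5, w6}; p → □p there: w1:T, w5:T, w6:T. ✓
w1: successors {w2, w3, w4}; p → □p there: w2:T, w3:T, w4:T. ✓
w2: no successors, so □(p → □p) holds vacuously. ✓
w3: successors {w4}; p → □p there: w4:T. ✓
w4: no successors, so □(p → □p) holds vacuously. ✓
w5: no successors, so □(p → □p) holds vacuously. ✓
w6: no successors, so □(p → □p) holds vacuously. ✓
w7: no successors, so □(p → □p) holds vacuously. ✓
Satisfying worlds: {w0, w1, w2, w3, w4, w5, w6, w7}.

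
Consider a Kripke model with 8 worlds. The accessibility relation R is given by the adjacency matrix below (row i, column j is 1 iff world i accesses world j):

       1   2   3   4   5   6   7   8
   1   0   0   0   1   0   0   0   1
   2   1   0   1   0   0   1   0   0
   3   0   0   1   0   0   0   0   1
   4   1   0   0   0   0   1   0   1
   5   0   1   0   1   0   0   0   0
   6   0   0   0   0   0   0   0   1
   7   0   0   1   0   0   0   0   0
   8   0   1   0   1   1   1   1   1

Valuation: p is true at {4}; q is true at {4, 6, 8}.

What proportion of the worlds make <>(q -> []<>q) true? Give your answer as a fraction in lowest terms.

1: successors {4, 8}; q -> []<>q there: 4:T, 8:F. ✓
2: successors {1, 3, 6}; q -> []<>q there: 1:T, 3:T, 6:T. ✓
3: successors {3, 8}; q -> []<>q there: 3:T, 8:F. ✓
4: successors {1, 6, 8}; q -> []<>q there: 1:T, 6:T, 8:F. ✓
5: successors {2, 4}; q -> []<>q there: 2:T, 4:T. ✓
6: successors {8}; q -> []<>q there: 8:F. ✗
7: successors {3}; q -> []<>q there: 3:T. ✓
8: successors {2, 4, 5, 6, 7, 8}; q -> []<>q there: 2:T, 4:T, 5:T, 6:T, 7:T, 8:F. ✓
That's 7 of 8 worlds, so 7/8.

7/8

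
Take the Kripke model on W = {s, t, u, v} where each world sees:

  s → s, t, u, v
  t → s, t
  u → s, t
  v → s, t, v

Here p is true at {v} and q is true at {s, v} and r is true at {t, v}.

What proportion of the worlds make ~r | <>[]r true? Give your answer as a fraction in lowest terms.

s: ~r is T, <>[]r is F. ✓
t: ~r is F, <>[]r is F. ✗
u: ~r is T, <>[]r is F. ✓
v: ~r is F, <>[]r is F. ✗
That's 2 of 4 worlds, so 2/4 = 1/2.

1/2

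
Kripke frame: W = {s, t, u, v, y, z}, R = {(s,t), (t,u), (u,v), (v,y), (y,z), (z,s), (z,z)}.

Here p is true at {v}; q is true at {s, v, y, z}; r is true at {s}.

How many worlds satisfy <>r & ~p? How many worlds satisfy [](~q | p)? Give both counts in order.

1 and 3

For <>r & ~p:
s: <>r is F, ~p is T. ✗
t: <>r is F, ~p is T. ✗
u: <>r is F, ~p is T. ✗
v: <>r is F, ~p is F. ✗
y: <>r is F, ~p is T. ✗
z: <>r is T, ~p is T. ✓
— 1 world.
For [](~q | p):
s: successors {t}; ~q | p there: t:T. ✓
t: successors {u}; ~q | p there: u:T. ✓
u: successors {v}; ~q | p there: v:T. ✓
v: successors {y}; ~q | p there: y:F. ✗
y: successors {z}; ~q | p there: z:F. ✗
z: successors {s, z}; ~q | p there: s:F, z:F. ✗
— 3 worlds.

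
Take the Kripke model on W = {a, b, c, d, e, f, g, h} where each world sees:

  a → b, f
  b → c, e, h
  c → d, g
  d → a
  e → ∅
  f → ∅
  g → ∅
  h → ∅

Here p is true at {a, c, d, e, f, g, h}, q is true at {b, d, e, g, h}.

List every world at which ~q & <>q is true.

a: ~q is T, <>q is T. ✓
b: ~q is F, <>q is T. ✗
c: ~q is T, <>q is T. ✓
d: ~q is F, <>q is F. ✗
e: ~q is F, <>q is F. ✗
f: ~q is T, <>q is F. ✗
g: ~q is F, <>q is F. ✗
h: ~q is F, <>q is F. ✗

{a, c}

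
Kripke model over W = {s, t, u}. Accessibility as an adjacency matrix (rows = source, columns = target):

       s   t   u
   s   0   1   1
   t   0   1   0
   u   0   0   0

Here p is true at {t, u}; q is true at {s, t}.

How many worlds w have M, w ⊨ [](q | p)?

3

s: successors {t, u}; q | p there: t:T, u:T. ✓
t: successors {t}; q | p there: t:T. ✓
u: no successors, so [](q | p) holds vacuously. ✓
Satisfying worlds: {s, t, u}.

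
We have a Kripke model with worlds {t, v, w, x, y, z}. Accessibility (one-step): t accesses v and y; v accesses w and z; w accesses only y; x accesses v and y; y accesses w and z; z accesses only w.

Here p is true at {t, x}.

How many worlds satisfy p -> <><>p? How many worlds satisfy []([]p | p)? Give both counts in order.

For p -> <><>p:
t: p is T, <><>p is F. ✗
v: p is F, <><>p is F. ✓
w: p is F, <><>p is F. ✓
x: p is T, <><>p is F. ✗
y: p is F, <><>p is F. ✓
z: p is F, <><>p is F. ✓
— 4 worlds.
For []([]p | p):
t: successors {v, y}; []p | p there: v:F, y:F. ✗
v: successors {w, z}; []p | p there: w:F, z:F. ✗
w: successors {y}; []p | p there: y:F. ✗
x: successors {v, y}; []p | p there: v:F, y:F. ✗
y: successors {w, z}; []p | p there: w:F, z:F. ✗
z: successors {w}; []p | p there: w:F. ✗
— 0 worlds.

4 and 0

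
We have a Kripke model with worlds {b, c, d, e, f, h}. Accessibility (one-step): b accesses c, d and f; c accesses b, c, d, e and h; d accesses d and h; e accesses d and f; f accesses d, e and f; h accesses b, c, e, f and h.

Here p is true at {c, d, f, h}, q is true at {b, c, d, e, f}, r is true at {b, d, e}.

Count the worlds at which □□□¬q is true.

b: successors {c, d, f}; □□¬q there: c:F, d:F, f:F. ✗
c: successors {b, c, d, e, h}; □□¬q there: b:F, c:F, d:F, e:F, h:F. ✗
d: successors {d, h}; □□¬q there: d:F, h:F. ✗
e: successors {d, f}; □□¬q there: d:F, f:F. ✗
f: successors {d, e, f}; □□¬q there: d:F, e:F, f:F. ✗
h: successors {b, c, e, f, h}; □□¬q there: b:F, c:F, e:F, f:F, h:F. ✗
Satisfying worlds: ∅.

0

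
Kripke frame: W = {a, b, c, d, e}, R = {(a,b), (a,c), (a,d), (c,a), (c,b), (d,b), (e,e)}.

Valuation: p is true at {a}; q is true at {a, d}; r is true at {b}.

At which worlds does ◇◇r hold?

{a, c}

a: successors {b, c, d}; ◇r there: b:F, c:T, d:T. ✓
b: no successors, so ◇◇r fails. ✗
c: successors {a, b}; ◇r there: a:T, b:F. ✓
d: successors {b}; ◇r there: b:F. ✗
e: successors {e}; ◇r there: e:F. ✗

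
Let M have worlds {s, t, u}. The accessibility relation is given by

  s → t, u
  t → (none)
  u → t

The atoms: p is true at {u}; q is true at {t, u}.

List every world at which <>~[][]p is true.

s: successors {t, u}; ~[][]p there: t:F, u:F. ✗
t: no successors, so <>~[][]p fails. ✗
u: successors {t}; ~[][]p there: t:F. ✗

∅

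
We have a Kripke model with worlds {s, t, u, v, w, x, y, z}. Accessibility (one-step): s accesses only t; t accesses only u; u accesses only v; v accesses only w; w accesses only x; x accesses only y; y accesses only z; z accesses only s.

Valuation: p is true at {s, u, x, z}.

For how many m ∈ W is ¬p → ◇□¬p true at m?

6

s: ¬p is F, ◇□¬p is F. ✓
t: ¬p is T, ◇□¬p is T. ✓
u: ¬p is F, ◇□¬p is T. ✓
v: ¬p is T, ◇□¬p is F. ✗
w: ¬p is T, ◇□¬p is T. ✓
x: ¬p is F, ◇□¬p is F. ✓
y: ¬p is T, ◇□¬p is F. ✗
z: ¬p is F, ◇□¬p is T. ✓
Satisfying worlds: {s, t, u, w, x, z}.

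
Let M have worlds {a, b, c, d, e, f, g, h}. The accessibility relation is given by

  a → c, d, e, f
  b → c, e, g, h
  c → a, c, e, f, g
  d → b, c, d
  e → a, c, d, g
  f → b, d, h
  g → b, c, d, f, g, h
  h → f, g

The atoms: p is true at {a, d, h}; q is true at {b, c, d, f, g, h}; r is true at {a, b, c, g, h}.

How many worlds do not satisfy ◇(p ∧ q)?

a: successors {c, d, e, f}; p ∧ q there: c:F, d:T, e:F, f:F. ✓
b: successors {c, e, g, h}; p ∧ q there: c:F, e:F, g:F, h:T. ✓
c: successors {a, c, e, f, g}; p ∧ q there: a:F, c:F, e:F, f:F, g:F. ✗
d: successors {b, c, d}; p ∧ q there: b:F, c:F, d:T. ✓
e: successors {a, c, d, g}; p ∧ q there: a:F, c:F, d:T, g:F. ✓
f: successors {b, d, h}; p ∧ q there: b:F, d:T, h:T. ✓
g: successors {b, c, d, f, g, h}; p ∧ q there: b:F, c:F, d:T, f:F, g:F, h:T. ✓
h: successors {f, g}; p ∧ q there: f:F, g:F. ✗
Satisfying worlds: {a, b, d, e, f, g}.
So ◇(p ∧ q) fails at the other 2 worlds.

2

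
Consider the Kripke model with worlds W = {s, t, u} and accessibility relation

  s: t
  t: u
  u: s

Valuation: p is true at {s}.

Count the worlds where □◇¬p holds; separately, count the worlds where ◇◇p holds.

For □◇¬p:
s: successors {t}; ◇¬p there: t:T. ✓
t: successors {u}; ◇¬p there: u:F. ✗
u: successors {s}; ◇¬p there: s:T. ✓
— 2 worlds.
For ◇◇p:
s: successors {t}; ◇p there: t:F. ✗
t: successors {u}; ◇p there: u:T. ✓
u: successors {s}; ◇p there: s:F. ✗
— 1 world.

2 and 1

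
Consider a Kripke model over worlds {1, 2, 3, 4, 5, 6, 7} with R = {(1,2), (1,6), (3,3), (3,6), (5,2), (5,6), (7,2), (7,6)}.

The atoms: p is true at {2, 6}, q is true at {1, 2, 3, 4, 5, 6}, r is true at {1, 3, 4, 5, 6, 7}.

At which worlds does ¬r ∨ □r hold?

1: ¬r is F, □r is F. ✗
2: ¬r is T, □r is T. ✓
3: ¬r is F, □r is T. ✓
4: ¬r is F, □r is T. ✓
5: ¬r is F, □r is F. ✗
6: ¬r is F, □r is T. ✓
7: ¬r is F, □r is F. ✗

{2, 3, 4, 6}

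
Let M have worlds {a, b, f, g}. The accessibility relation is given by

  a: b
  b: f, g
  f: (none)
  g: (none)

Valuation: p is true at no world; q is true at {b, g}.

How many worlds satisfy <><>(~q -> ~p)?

1

a: successors {b}; <>(~q -> ~p) there: b:T. ✓
b: successors {f, g}; <>(~q -> ~p) there: f:F, g:F. ✗
f: no successors, so <><>(~q -> ~p) fails. ✗
g: no successors, so <><>(~q -> ~p) fails. ✗
Satisfying worlds: {a}.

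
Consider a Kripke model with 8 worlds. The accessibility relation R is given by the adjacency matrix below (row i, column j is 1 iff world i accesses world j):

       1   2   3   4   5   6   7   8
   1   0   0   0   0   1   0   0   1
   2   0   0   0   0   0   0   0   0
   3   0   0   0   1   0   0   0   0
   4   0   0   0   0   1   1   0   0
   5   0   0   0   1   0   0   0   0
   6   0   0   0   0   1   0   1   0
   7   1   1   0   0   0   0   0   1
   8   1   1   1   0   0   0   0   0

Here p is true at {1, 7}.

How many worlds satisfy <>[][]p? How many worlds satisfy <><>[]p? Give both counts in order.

For <>[][]p:
1: successors {5, 8}; [][]p there: 5:F, 8:F. ✗
2: no successors, so <>[][]p fails. ✗
3: successors {4}; [][]p there: 4:F. ✗
4: successors {5, 6}; [][]p there: 5:F, 6:F. ✗
5: successors {4}; [][]p there: 4:F. ✗
6: successors {5, 7}; [][]p there: 5:F, 7:F. ✗
7: successors {1, 2, 8}; [][]p there: 1:F, 2:T, 8:F. ✓
8: successors {1, 2, 3}; [][]p there: 1:F, 2:T, 3:F. ✓
— 2 worlds.
For <><>[]p:
1: successors {5, 8}; <>[]p there: 5:F, 8:T. ✓
2: no successors, so <><>[]p fails. ✗
3: successors {4}; <>[]p there: 4:F. ✗
4: successors {5, 6}; <>[]p there: 5:F, 6:F. ✗
5: successors {4}; <>[]p there: 4:F. ✗
6: successors {5, 7}; <>[]p there: 5:F, 7:T. ✓
7: successors {1, 2, 8}; <>[]p there: 1:F, 2:F, 8:T. ✓
8: successors {1, 2, 3}; <>[]p there: 1:F, 2:F, 3:F. ✗
— 3 worlds.

2 and 3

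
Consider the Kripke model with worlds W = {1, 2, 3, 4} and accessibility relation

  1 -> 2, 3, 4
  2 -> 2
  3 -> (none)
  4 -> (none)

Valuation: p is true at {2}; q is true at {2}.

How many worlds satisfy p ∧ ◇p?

1

1: p is F, ◇p is T. ✗
2: p is T, ◇p is T. ✓
3: p is F, ◇p is F. ✗
4: p is F, ◇p is F. ✗
Satisfying worlds: {2}.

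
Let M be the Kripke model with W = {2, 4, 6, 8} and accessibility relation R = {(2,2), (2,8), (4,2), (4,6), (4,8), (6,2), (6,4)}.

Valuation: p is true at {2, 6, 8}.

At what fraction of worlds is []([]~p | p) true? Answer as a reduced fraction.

3/4

2: successors {2, 8}; []~p | p there: 2:T, 8:T. ✓
4: successors {2, 6, 8}; []~p | p there: 2:T, 6:T, 8:T. ✓
6: successors {2, 4}; []~p | p there: 2:T, 4:F. ✗
8: no successors, so []([]~p | p) holds vacuously. ✓
That's 3 of 4 worlds, so 3/4.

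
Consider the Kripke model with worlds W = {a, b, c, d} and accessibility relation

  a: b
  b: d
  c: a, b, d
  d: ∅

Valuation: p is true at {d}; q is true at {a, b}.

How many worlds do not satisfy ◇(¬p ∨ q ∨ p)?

1

a: successors {b}; ¬p ∨ q ∨ p there: b:T. ✓
b: successors {d}; ¬p ∨ q ∨ p there: d:T. ✓
c: successors {a, b, d}; ¬p ∨ q ∨ p there: a:T, b:T, d:T. ✓
d: no successors, so ◇(¬p ∨ q ∨ p) fails. ✗
Satisfying worlds: {a, b, c}.
So ◇(¬p ∨ q ∨ p) fails at the other 1 world.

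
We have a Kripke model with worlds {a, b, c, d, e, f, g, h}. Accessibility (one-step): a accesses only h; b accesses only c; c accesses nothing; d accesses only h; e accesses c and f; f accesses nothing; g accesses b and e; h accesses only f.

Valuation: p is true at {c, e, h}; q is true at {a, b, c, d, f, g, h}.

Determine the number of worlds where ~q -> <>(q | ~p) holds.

8

a: ~q is F, <>(q | ~p) is T. ✓
b: ~q is F, <>(q | ~p) is T. ✓
c: ~q is F, <>(q | ~p) is F. ✓
d: ~q is F, <>(q | ~p) is T. ✓
e: ~q is T, <>(q | ~p) is T. ✓
f: ~q is F, <>(q | ~p) is F. ✓
g: ~q is F, <>(q | ~p) is T. ✓
h: ~q is F, <>(q | ~p) is T. ✓
Satisfying worlds: {a, b, c, d, e, f, g, h}.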